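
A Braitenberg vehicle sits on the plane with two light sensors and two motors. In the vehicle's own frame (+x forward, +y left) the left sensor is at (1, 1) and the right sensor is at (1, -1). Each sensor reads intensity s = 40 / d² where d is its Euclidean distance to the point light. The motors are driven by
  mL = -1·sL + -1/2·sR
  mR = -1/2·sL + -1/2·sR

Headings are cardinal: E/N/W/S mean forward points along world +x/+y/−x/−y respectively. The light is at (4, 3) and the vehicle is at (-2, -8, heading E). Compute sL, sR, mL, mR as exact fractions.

left sensor world pos  = (-1, -7); dL² = 125
right sensor world pos = (-1, -9); dR² = 169
sL = 40/125 = 8/25
sR = 40/169 = 40/169
mL = -1·sL + -1/2·sR = -1852/4225
mR = -1/2·sL + -1/2·sR = -1176/4225

8/25 40/169 -1852/4225 -1176/4225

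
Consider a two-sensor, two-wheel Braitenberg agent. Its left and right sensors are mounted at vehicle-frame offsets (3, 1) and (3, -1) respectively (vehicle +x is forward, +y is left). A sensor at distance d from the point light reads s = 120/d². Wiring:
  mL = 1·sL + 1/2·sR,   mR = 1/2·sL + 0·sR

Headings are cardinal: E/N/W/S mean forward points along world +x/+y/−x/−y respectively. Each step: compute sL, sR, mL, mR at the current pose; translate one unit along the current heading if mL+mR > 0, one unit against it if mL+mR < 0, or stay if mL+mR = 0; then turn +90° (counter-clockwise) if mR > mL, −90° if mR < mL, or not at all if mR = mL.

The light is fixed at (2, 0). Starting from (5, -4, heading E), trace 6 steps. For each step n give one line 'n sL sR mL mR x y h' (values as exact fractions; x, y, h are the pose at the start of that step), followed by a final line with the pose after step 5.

0 8/3 120/61 668/183 4/3 5 -4 E
1 60/37 60/29 2850/1073 30/37 6 -4 S
2 120/37 120/17 4260/629 60/37 6 -5 W
3 15 6 18 15/2 5 -5 N
4 8/3 120/61 668/183 4/3 5 -4 E
5 60/37 60/29 2850/1073 30/37 6 -4 S
final 6 -5 W

n=0: pose=(5,-4,E); sL=8/3, sR=120/61; mL=668/183, mR=4/3; mL+mR=304/61 → advance +1; mR−mL=-424/183 → turn -1·90°
n=1: pose=(6,-4,S); sL=60/37, sR=60/29; mL=2850/1073, mR=30/37; mL+mR=3720/1073 → advance +1; mR−mL=-1980/1073 → turn -1·90°
n=2: pose=(6,-5,W); sL=120/37, sR=120/17; mL=4260/629, mR=60/37; mL+mR=5280/629 → advance +1; mR−mL=-3240/629 → turn -1·90°
n=3: pose=(5,-5,N); sL=15, sR=6; mL=18, mR=15/2; mL+mR=51/2 → advance +1; mR−mL=-21/2 → turn -1·90°
n=4: pose=(5,-4,E); sL=8/3, sR=120/61; mL=668/183, mR=4/3; mL+mR=304/61 → advance +1; mR−mL=-424/183 → turn -1·90°
n=5: pose=(6,-4,S); sL=60/37, sR=60/29; mL=2850/1073, mR=30/37; mL+mR=3720/1073 → advance +1; mR−mL=-1980/1073 → turn -1·90°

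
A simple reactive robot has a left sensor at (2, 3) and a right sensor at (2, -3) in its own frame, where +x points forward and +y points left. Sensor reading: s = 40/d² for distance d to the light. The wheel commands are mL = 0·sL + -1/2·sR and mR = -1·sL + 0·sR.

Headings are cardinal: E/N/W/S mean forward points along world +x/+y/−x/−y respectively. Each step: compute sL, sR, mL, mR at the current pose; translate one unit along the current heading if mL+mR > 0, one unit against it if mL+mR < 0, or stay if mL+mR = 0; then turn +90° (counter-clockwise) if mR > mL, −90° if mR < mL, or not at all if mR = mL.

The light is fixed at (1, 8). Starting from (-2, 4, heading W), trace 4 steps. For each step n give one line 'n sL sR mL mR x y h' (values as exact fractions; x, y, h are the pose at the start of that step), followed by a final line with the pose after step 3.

n=0: pose=(-2,4,W); sL=20/37, sR=20/13; mL=-10/13, mR=-20/37; mL+mR=-630/481 → advance -1; mR−mL=110/481 → turn +1·90°
n=1: pose=(-1,4,S); sL=40/37, sR=40/61; mL=-20/61, mR=-40/37; mL+mR=-3180/2257 → advance -1; mR−mL=-1700/2257 → turn -1·90°
n=2: pose=(-1,5,W); sL=10/13, sR=5/2; mL=-5/4, mR=-10/13; mL+mR=-105/52 → advance -1; mR−mL=25/52 → turn +1·90°
n=3: pose=(0,5,S); sL=40/29, sR=40/41; mL=-20/41, mR=-40/29; mL+mR=-2220/1189 → advance -1; mR−mL=-1060/1189 → turn -1·90°

0 20/37 20/13 -10/13 -20/37 -2 4 W
1 40/37 40/61 -20/61 -40/37 -1 4 S
2 10/13 5/2 -5/4 -10/13 -1 5 W
3 40/29 40/41 -20/41 -40/29 0 5 S
final 0 6 W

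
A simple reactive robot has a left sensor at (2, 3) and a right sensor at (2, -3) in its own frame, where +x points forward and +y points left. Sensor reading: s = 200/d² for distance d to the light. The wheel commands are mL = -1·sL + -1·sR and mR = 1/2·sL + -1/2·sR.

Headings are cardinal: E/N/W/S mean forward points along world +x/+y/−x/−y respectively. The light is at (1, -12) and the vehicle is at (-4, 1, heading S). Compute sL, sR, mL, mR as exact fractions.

left sensor world pos  = (-1, -1); dL² = 125
right sensor world pos = (-7, -1); dR² = 185
sL = 200/125 = 8/5
sR = 200/185 = 40/37
mL = -1·sL + -1·sR = -496/185
mR = 1/2·sL + -1/2·sR = 48/185

8/5 40/37 -496/185 48/185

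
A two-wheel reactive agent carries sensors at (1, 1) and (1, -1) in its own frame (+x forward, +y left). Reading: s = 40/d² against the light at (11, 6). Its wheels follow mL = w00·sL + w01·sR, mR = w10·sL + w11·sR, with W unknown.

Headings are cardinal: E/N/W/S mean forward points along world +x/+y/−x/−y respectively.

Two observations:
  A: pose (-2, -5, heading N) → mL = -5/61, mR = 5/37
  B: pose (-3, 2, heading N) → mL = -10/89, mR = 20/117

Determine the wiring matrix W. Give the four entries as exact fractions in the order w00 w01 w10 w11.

obs A: pose=(-2,-5,N) → sL=5/37, sR=10/61, mL=-5/61, mR=5/37
obs B: pose=(-3,2,N) → sL=20/117, sR=20/89, mL=-10/89, mR=20/117
sensor matrix S = [[5/37, 10/61], [20/117, 20/89]]; det S = 55100/23502141
solve [mL_A; mL_B] = S·[w00; w01] and [mR_A; mR_B] = S·[w10; w11]:
  w00 = 0, w01 = -1/2, w10 = 1, w11 = 0

0 -1/2 1 0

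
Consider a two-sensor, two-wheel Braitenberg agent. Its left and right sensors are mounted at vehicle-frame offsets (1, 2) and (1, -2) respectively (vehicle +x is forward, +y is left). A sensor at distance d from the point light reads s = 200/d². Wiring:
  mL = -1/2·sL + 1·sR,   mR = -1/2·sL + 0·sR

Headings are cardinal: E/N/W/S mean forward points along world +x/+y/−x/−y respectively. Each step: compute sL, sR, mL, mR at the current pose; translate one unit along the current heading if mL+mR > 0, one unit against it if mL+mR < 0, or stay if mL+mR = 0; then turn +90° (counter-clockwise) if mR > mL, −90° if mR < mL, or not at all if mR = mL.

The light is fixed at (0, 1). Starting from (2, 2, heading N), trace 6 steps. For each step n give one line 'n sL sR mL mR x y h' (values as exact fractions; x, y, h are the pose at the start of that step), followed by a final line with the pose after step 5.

0 50 10 -15 -25 2 2 N
1 200/13 200/13 100/13 -100/13 2 1 E
2 200/17 200 3300/17 -100/17 2 1 S
3 20 100 90 -10 2 0 W
4 200 200/9 -700/9 -100 1 0 N
5 50 10 -15 -25 1 -1 E
final 0 -1 S

n=0: pose=(2,2,N); sL=50, sR=10; mL=-15, mR=-25; mL+mR=-40 → advance -1; mR−mL=-10 → turn -1·90°
n=1: pose=(2,1,E); sL=200/13, sR=200/13; mL=100/13, mR=-100/13; mL+mR=0 → advance +0; mR−mL=-200/13 → turn -1·90°
n=2: pose=(2,1,S); sL=200/17, sR=200; mL=3300/17, mR=-100/17; mL+mR=3200/17 → advance +1; mR−mL=-200 → turn -1·90°
n=3: pose=(2,0,W); sL=20, sR=100; mL=90, mR=-10; mL+mR=80 → advance +1; mR−mL=-100 → turn -1·90°
n=4: pose=(1,0,N); sL=200, sR=200/9; mL=-700/9, mR=-100; mL+mR=-1600/9 → advance -1; mR−mL=-200/9 → turn -1·90°
n=5: pose=(1,-1,E); sL=50, sR=10; mL=-15, mR=-25; mL+mR=-40 → advance -1; mR−mL=-10 → turn -1·90°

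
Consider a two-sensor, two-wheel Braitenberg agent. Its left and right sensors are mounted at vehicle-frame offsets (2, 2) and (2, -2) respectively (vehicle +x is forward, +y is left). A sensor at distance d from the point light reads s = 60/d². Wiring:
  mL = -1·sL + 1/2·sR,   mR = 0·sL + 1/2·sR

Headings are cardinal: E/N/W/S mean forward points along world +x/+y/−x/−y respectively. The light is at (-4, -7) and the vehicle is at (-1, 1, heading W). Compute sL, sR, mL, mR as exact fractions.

60/37 60/101 -4950/3737 30/101

left sensor world pos  = (-3, -1); dL² = 37
right sensor world pos = (-3, 3); dR² = 101
sL = 60/37 = 60/37
sR = 60/101 = 60/101
mL = -1·sL + 1/2·sR = -4950/3737
mR = 0·sL + 1/2·sR = 30/101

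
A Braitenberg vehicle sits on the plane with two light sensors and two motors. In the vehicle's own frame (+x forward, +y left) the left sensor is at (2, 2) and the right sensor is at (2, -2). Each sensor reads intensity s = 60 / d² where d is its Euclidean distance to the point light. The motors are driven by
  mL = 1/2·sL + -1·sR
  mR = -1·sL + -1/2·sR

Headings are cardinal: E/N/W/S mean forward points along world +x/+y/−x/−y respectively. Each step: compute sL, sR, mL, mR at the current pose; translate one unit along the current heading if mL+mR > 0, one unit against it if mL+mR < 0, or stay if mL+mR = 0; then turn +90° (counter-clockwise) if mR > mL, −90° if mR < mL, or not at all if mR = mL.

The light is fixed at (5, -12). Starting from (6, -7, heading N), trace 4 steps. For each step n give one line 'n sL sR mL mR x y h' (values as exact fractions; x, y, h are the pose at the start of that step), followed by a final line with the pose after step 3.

0 6/5 30/29 -63/145 -249/145 6 -7 N
1 4/3 60/13 -154/39 -142/39 6 -8 E
2 3/2 3/2 -3/4 -9/4 5 -8 N
3 60/29 12 -318/29 -234/29 5 -9 E
final 4 -9 N

n=0: pose=(6,-7,N); sL=6/5, sR=30/29; mL=-63/145, mR=-249/145; mL+mR=-312/145 → advance -1; mR−mL=-186/145 → turn -1·90°
n=1: pose=(6,-8,E); sL=4/3, sR=60/13; mL=-154/39, mR=-142/39; mL+mR=-296/39 → advance -1; mR−mL=4/13 → turn +1·90°
n=2: pose=(5,-8,N); sL=3/2, sR=3/2; mL=-3/4, mR=-9/4; mL+mR=-3 → advance -1; mR−mL=-3/2 → turn -1·90°
n=3: pose=(5,-9,E); sL=60/29, sR=12; mL=-318/29, mR=-234/29; mL+mR=-552/29 → advance -1; mR−mL=84/29 → turn +1·90°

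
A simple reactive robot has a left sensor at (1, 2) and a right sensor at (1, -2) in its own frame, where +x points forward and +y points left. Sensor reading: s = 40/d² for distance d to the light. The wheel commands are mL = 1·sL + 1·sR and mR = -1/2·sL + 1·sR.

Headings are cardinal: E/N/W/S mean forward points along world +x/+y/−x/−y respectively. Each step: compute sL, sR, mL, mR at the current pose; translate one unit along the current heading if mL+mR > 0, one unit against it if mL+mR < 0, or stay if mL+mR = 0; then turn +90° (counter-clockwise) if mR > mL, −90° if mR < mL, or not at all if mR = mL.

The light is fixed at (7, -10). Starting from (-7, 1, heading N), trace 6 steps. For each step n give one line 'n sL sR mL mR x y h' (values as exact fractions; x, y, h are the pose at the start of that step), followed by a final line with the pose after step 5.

n=0: pose=(-7,1,N); sL=1/10, sR=5/36; mL=43/180, mR=4/45; mL+mR=59/180 → advance +1; mR−mL=-3/20 → turn -1·90°
n=1: pose=(-7,2,E); sL=8/73, sR=40/269; mL=5072/19637, mR=1844/19637; mL+mR=6916/19637 → advance +1; mR−mL=-12/73 → turn -1·90°
n=2: pose=(-6,2,S); sL=20/121, sR=20/173; mL=5880/20933, mR=690/20933; mL+mR=6570/20933 → advance +1; mR−mL=-30/121 → turn -1·90°
n=3: pose=(-6,1,W); sL=40/277, sR=8/73; mL=5136/20221, mR=756/20221; mL+mR=5892/20221 → advance +1; mR−mL=-60/277 → turn -1·90°
n=4: pose=(-7,1,N); sL=1/10, sR=5/36; mL=43/180, mR=4/45; mL+mR=59/180 → advance +1; mR−mL=-3/20 → turn -1·90°
n=5: pose=(-7,2,E); sL=8/73, sR=40/269; mL=5072/19637, mR=1844/19637; mL+mR=6916/19637 → advance +1; mR−mL=-12/73 → turn -1·90°

0 1/10 5/36 43/180 4/45 -7 1 N
1 8/73 40/269 5072/19637 1844/19637 -7 2 E
2 20/121 20/173 5880/20933 690/20933 -6 2 S
3 40/277 8/73 5136/20221 756/20221 -6 1 W
4 1/10 5/36 43/180 4/45 -7 1 N
5 8/73 40/269 5072/19637 1844/19637 -7 2 E
final -6 2 S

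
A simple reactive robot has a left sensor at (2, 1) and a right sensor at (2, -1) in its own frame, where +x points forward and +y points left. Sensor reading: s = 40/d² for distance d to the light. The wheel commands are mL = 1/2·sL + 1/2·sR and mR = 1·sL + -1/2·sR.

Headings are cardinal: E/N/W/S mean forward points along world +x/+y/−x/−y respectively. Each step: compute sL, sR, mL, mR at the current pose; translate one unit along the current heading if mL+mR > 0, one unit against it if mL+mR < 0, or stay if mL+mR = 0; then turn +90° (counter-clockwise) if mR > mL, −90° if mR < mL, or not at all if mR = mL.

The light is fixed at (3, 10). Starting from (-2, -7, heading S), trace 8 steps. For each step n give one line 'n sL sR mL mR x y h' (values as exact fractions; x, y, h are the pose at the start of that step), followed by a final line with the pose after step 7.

0 40/377 40/397 15480/149669 8340/149669 -2 -7 S
1 4/41 20/169 748/6929 266/6929 -2 -8 W
2 8/61 40/281 2344/17141 1028/17141 -3 -8 N
3 5/34 2/17 9/68 3/34 -3 -7 E
4 40/377 40/397 15480/149669 8340/149669 -2 -7 S
5 4/41 20/169 748/6929 266/6929 -2 -8 W
6 8/61 40/281 2344/17141 1028/17141 -3 -8 N
7 5/34 2/17 9/68 3/34 -3 -7 E
final -2 -7 S

n=0: pose=(-2,-7,S); sL=40/377, sR=40/397; mL=15480/149669, mR=8340/149669; mL+mR=60/377 → advance +1; mR−mL=-7140/149669 → turn -1·90°
n=1: pose=(-2,-8,W); sL=4/41, sR=20/169; mL=748/6929, mR=266/6929; mL+mR=6/41 → advance +1; mR−mL=-482/6929 → turn -1·90°
n=2: pose=(-3,-8,N); sL=8/61, sR=40/281; mL=2344/17141, mR=1028/17141; mL+mR=12/61 → advance +1; mR−mL=-1316/17141 → turn -1·90°
n=3: pose=(-3,-7,E); sL=5/34, sR=2/17; mL=9/68, mR=3/34; mL+mR=15/68 → advance +1; mR−mL=-3/68 → turn -1·90°
n=4: pose=(-2,-7,S); sL=40/377, sR=40/397; mL=15480/149669, mR=8340/149669; mL+mR=60/377 → advance +1; mR−mL=-7140/149669 → turn -1·90°
n=5: pose=(-2,-8,W); sL=4/41, sR=20/169; mL=748/6929, mR=266/6929; mL+mR=6/41 → advance +1; mR−mL=-482/6929 → turn -1·90°
n=6: pose=(-3,-8,N); sL=8/61, sR=40/281; mL=2344/17141, mR=1028/17141; mL+mR=12/61 → advance +1; mR−mL=-1316/17141 → turn -1·90°
n=7: pose=(-3,-7,E); sL=5/34, sR=2/17; mL=9/68, mR=3/34; mL+mR=15/68 → advance +1; mR−mL=-3/68 → turn -1·90°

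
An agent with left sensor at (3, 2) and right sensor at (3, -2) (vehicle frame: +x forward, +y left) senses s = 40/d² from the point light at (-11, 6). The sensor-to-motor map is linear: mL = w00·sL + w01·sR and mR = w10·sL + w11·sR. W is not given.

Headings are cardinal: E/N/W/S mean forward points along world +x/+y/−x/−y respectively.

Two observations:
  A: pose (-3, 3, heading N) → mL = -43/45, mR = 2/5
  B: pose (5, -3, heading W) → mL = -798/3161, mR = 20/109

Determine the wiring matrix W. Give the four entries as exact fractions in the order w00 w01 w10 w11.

obs A: pose=(-3,3,N) → sL=10/9, sR=2/5, mL=-43/45, mR=2/5
obs B: pose=(5,-3,W) → sL=4/29, sR=20/109, mL=-798/3161, mR=20/109
sensor matrix S = [[10/9, 2/5], [4/29, 20/109]]; det S = 21152/142245
solve [mL_A; mL_B] = S·[w00; w01] and [mR_A; mR_B] = S·[w10; w11]:
  w00 = -1/2, w01 = -1, w10 = 0, w11 = 1

-1/2 -1 0 1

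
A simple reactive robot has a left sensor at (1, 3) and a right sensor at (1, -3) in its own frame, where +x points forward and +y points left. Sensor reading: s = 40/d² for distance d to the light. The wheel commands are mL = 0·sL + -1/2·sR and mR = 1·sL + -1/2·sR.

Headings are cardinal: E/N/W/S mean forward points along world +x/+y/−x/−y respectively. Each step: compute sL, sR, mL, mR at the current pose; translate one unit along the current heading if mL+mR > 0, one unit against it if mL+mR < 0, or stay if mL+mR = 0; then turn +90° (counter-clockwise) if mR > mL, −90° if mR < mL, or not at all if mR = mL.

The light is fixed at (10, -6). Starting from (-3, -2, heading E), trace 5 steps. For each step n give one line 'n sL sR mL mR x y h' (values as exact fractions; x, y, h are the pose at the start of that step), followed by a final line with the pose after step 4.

0 40/193 8/29 -4/29 388/5597 -3 -2 E
1 20/157 20/73 -10/73 -110/11461 -4 -2 N
2 8/45 40/261 -20/261 44/435 -4 -3 W
3 10/37 5/41 -5/82 635/3034 -5 -3 S
4 40/221 40/197 -20/197 3460/43537 -5 -4 E
final -6 -4 N

n=0: pose=(-3,-2,E); sL=40/193, sR=8/29; mL=-4/29, mR=388/5597; mL+mR=-384/5597 → advance -1; mR−mL=40/193 → turn +1·90°
n=1: pose=(-4,-2,N); sL=20/157, sR=20/73; mL=-10/73, mR=-110/11461; mL+mR=-1680/11461 → advance -1; mR−mL=20/157 → turn +1·90°
n=2: pose=(-4,-3,W); sL=8/45, sR=40/261; mL=-20/261, mR=44/435; mL+mR=32/1305 → advance +1; mR−mL=8/45 → turn +1·90°
n=3: pose=(-5,-3,S); sL=10/37, sR=5/41; mL=-5/82, mR=635/3034; mL+mR=225/1517 → advance +1; mR−mL=10/37 → turn +1·90°
n=4: pose=(-5,-4,E); sL=40/221, sR=40/197; mL=-20/197, mR=3460/43537; mL+mR=-960/43537 → advance -1; mR−mL=40/221 → turn +1·90°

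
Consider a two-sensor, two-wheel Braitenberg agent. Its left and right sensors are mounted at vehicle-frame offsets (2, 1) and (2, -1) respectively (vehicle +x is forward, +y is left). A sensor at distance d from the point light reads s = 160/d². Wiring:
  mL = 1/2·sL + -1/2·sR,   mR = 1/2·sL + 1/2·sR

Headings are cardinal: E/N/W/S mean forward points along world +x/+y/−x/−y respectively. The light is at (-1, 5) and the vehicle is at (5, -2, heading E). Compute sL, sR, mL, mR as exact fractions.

8/5 5/4 7/40 57/40

left sensor world pos  = (7, -1); dL² = 100
right sensor world pos = (7, -3); dR² = 128
sL = 160/100 = 8/5
sR = 160/128 = 5/4
mL = 1/2·sL + -1/2·sR = 7/40
mR = 1/2·sL + 1/2·sR = 57/40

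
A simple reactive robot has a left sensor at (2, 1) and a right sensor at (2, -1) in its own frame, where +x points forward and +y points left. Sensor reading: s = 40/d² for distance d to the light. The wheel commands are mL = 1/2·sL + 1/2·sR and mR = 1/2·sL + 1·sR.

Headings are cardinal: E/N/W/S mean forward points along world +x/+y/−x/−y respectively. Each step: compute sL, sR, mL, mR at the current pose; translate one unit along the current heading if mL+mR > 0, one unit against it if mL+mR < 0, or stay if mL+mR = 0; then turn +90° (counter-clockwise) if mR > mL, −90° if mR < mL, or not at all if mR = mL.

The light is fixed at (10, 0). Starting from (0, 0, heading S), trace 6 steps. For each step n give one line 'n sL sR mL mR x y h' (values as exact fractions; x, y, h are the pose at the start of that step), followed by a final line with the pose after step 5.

0 8/17 8/25 168/425 236/425 0 0 S
1 5/8 10/17 165/272 245/272 0 -1 E
2 40/101 8/13 664/1313 1068/1313 1 -1 N
3 20/61 20/61 20/61 30/61 1 0 W
4 8/17 8/25 168/425 236/425 0 0 S
5 5/8 10/17 165/272 245/272 0 -1 E
final 1 -1 N

n=0: pose=(0,0,S); sL=8/17, sR=8/25; mL=168/425, mR=236/425; mL+mR=404/425 → advance +1; mR−mL=4/25 → turn +1·90°
n=1: pose=(0,-1,E); sL=5/8, sR=10/17; mL=165/272, mR=245/272; mL+mR=205/136 → advance +1; mR−mL=5/17 → turn +1·90°
n=2: pose=(1,-1,N); sL=40/101, sR=8/13; mL=664/1313, mR=1068/1313; mL+mR=1732/1313 → advance +1; mR−mL=4/13 → turn +1·90°
n=3: pose=(1,0,W); sL=20/61, sR=20/61; mL=20/61, mR=30/61; mL+mR=50/61 → advance +1; mR−mL=10/61 → turn +1·90°
n=4: pose=(0,0,S); sL=8/17, sR=8/25; mL=168/425, mR=236/425; mL+mR=404/425 → advance +1; mR−mL=4/25 → turn +1·90°
n=5: pose=(0,-1,E); sL=5/8, sR=10/17; mL=165/272, mR=245/272; mL+mR=205/136 → advance +1; mR−mL=5/17 → turn +1·90°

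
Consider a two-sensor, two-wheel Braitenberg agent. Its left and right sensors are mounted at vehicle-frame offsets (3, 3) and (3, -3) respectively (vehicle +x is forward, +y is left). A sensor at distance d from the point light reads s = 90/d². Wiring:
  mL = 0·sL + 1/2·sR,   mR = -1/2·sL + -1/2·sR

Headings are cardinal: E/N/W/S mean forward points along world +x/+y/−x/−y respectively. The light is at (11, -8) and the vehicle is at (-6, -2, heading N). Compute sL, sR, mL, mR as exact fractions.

90/481 90/277 45/277 -34110/133237

left sensor world pos  = (-9, 1); dL² = 481
right sensor world pos = (-3, 1); dR² = 277
sL = 90/481 = 90/481
sR = 90/277 = 90/277
mL = 0·sL + 1/2·sR = 45/277
mR = -1/2·sL + -1/2·sR = -34110/133237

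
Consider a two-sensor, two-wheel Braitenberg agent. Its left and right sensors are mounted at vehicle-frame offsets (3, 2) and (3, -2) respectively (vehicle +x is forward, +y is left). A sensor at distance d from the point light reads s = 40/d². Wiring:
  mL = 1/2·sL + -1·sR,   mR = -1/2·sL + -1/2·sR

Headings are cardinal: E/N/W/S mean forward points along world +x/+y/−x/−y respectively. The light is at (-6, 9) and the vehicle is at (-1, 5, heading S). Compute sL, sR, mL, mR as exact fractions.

left sensor world pos  = (1, 2); dL² = 98
right sensor world pos = (-3, 2); dR² = 58
sL = 40/98 = 20/49
sR = 40/58 = 20/29
mL = 1/2·sL + -1·sR = -690/1421
mR = -1/2·sL + -1/2·sR = -780/1421

20/49 20/29 -690/1421 -780/1421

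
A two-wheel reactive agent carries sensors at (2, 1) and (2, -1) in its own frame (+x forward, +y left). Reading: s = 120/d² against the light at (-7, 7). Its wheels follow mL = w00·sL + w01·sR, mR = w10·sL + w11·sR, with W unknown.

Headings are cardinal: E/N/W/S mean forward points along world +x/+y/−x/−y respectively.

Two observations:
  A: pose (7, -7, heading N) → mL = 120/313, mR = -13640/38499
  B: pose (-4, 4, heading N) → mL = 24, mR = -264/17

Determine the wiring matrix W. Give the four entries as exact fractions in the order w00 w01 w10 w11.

obs A: pose=(7,-7,N) → sL=120/313, sR=40/123, mL=120/313, mR=-13640/38499
obs B: pose=(-4,4,N) → sL=24, sR=120/17, mL=24, mR=-264/17
sensor matrix S = [[120/313, 40/123], [24, 120/17]]; det S = -1112320/218161
solve [mL_A; mL_B] = S·[w00; w01] and [mR_A; mR_B] = S·[w10; w11]:
  w00 = 1, w01 = 0, w10 = -1/2, w11 = -1/2

1 0 -1/2 -1/2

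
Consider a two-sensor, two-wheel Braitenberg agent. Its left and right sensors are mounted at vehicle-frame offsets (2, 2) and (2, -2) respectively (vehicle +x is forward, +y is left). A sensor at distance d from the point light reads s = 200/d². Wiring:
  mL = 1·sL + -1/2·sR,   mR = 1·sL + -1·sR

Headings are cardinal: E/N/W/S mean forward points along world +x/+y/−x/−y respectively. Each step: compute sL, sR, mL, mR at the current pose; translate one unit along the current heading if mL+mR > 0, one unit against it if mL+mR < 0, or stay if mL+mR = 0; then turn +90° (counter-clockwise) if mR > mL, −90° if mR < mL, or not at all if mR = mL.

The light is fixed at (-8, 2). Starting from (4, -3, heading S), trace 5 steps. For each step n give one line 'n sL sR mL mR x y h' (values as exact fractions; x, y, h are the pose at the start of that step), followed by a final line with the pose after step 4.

0 40/49 200/149 1060/7301 -3840/7301 4 -3 S
1 25/17 25/13 225/442 -100/221 4 -2 W
2 40/17 200/173 5220/2941 3520/2941 3 -2 N
3 20/17 100/97 1090/1649 240/1649 3 -1 E
4 200/221 8/5 116/1105 -768/1105 4 -1 S
final 4 0 W

n=0: pose=(4,-3,S); sL=40/49, sR=200/149; mL=1060/7301, mR=-3840/7301; mL+mR=-2780/7301 → advance -1; mR−mL=-100/149 → turn -1·90°
n=1: pose=(4,-2,W); sL=25/17, sR=25/13; mL=225/442, mR=-100/221; mL+mR=25/442 → advance +1; mR−mL=-25/26 → turn -1·90°
n=2: pose=(3,-2,N); sL=40/17, sR=200/173; mL=5220/2941, mR=3520/2941; mL+mR=8740/2941 → advance +1; mR−mL=-100/173 → turn -1·90°
n=3: pose=(3,-1,E); sL=20/17, sR=100/97; mL=1090/1649, mR=240/1649; mL+mR=1330/1649 → advance +1; mR−mL=-50/97 → turn -1·90°
n=4: pose=(4,-1,S); sL=200/221, sR=8/5; mL=116/1105, mR=-768/1105; mL+mR=-652/1105 → advance -1; mR−mL=-4/5 → turn -1·90°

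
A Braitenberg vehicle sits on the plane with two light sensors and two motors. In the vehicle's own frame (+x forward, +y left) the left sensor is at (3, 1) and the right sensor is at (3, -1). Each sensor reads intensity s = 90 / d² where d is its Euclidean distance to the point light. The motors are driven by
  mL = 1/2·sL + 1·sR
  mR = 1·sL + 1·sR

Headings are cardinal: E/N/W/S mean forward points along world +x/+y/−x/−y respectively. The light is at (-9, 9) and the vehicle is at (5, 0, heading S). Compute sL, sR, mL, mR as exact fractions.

10/41 90/313 5255/12833 6820/12833

left sensor world pos  = (6, -3); dL² = 369
right sensor world pos = (4, -3); dR² = 313
sL = 90/369 = 10/41
sR = 90/313 = 90/313
mL = 1/2·sL + 1·sR = 5255/12833
mR = 1·sL + 1·sR = 6820/12833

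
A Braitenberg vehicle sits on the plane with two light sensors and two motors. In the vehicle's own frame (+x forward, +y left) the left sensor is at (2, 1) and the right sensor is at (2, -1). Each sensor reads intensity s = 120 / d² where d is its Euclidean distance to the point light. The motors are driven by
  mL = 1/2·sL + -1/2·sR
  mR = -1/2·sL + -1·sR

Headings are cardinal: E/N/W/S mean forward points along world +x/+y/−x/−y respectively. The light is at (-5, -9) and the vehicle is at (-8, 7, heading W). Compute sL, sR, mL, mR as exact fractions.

12/25 60/157 192/3925 -2442/3925

left sensor world pos  = (-10, 6); dL² = 250
right sensor world pos = (-10, 8); dR² = 314
sL = 120/250 = 12/25
sR = 120/314 = 60/157
mL = 1/2·sL + -1/2·sR = 192/3925
mR = -1/2·sL + -1·sR = -2442/3925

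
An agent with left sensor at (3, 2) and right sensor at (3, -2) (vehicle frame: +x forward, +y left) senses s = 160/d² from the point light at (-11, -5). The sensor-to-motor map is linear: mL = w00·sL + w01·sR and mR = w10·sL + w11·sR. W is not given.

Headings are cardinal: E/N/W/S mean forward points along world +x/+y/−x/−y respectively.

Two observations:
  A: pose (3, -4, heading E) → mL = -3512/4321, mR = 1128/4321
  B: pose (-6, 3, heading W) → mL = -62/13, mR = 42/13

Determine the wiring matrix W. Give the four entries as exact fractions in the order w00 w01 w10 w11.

-1 -1/2 1 -1/2

obs A: pose=(3,-4,E) → sL=80/149, sR=16/29, mL=-3512/4321, mR=1128/4321
obs B: pose=(-6,3,W) → sL=4, sR=20/13, mL=-62/13, mR=42/13
sensor matrix S = [[80/149, 16/29], [4, 20/13]]; det S = -77568/56173
solve [mL_A; mL_B] = S·[w00; w01] and [mR_A; mR_B] = S·[w10; w11]:
  w00 = -1, w01 = -1/2, w10 = 1, w11 = -1/2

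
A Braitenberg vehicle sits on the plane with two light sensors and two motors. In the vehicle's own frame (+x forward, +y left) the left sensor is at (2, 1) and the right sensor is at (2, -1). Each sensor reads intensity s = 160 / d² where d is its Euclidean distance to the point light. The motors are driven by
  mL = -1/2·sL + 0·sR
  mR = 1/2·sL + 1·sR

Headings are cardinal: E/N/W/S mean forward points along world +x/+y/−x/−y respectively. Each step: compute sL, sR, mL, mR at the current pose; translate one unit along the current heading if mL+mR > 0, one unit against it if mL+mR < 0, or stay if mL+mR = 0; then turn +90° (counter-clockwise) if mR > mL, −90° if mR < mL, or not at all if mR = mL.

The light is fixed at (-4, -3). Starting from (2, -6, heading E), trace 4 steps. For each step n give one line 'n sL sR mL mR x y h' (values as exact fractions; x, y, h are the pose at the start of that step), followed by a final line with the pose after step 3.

n=0: pose=(2,-6,E); sL=40/17, sR=2; mL=-20/17, mR=54/17; mL+mR=2 → advance +1; mR−mL=74/17 → turn +1·90°
n=1: pose=(3,-6,N); sL=160/37, sR=32/13; mL=-80/37, mR=2224/481; mL+mR=32/13 → advance +1; mR−mL=3264/481 → turn +1·90°
n=2: pose=(3,-5,W); sL=80/17, sR=80/13; mL=-40/17, mR=1880/221; mL+mR=80/13 → advance +1; mR−mL=2400/221 → turn +1·90°
n=3: pose=(2,-5,S); sL=32/13, sR=160/41; mL=-16/13, mR=2736/533; mL+mR=160/41 → advance +1; mR−mL=3392/533 → turn +1·90°

0 40/17 2 -20/17 54/17 2 -6 E
1 160/37 32/13 -80/37 2224/481 3 -6 N
2 80/17 80/13 -40/17 1880/221 3 -5 W
3 32/13 160/41 -16/13 2736/533 2 -5 S
final 2 -6 E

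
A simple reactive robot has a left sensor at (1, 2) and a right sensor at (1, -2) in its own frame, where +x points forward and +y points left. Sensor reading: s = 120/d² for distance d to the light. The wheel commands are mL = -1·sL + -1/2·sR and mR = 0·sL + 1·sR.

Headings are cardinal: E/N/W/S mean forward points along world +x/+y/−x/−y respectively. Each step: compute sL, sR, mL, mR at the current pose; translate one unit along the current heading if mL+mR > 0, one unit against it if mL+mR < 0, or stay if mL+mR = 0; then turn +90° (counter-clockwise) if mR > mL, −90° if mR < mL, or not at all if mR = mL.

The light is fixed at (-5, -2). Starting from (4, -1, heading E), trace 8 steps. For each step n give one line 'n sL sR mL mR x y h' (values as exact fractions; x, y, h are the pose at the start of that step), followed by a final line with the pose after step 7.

n=0: pose=(4,-1,E); sL=120/109, sR=120/101; mL=-18660/11009, mR=120/101; mL+mR=-5580/11009 → advance -1; mR−mL=31740/11009 → turn +1·90°
n=1: pose=(3,-1,N); sL=3, sR=15/13; mL=-93/26, mR=15/13; mL+mR=-63/26 → advance -1; mR−mL=123/26 → turn +1·90°
n=2: pose=(3,-2,W); sL=120/53, sR=120/53; mL=-180/53, mR=120/53; mL+mR=-60/53 → advance -1; mR−mL=300/53 → turn +1·90°
n=3: pose=(4,-2,S); sL=60/61, sR=12/5; mL=-666/305, mR=12/5; mL+mR=66/305 → advance +1; mR−mL=1398/305 → turn +1·90°
n=4: pose=(4,-3,E); sL=120/101, sR=120/109; mL=-19140/11009, mR=120/109; mL+mR=-7020/11009 → advance -1; mR−mL=31260/11009 → turn +1·90°
n=5: pose=(3,-3,N); sL=10/3, sR=6/5; mL=-59/15, mR=6/5; mL+mR=-41/15 → advance -1; mR−mL=77/15 → turn +1·90°
n=6: pose=(3,-4,W); sL=24/13, sR=120/49; mL=-1956/637, mR=120/49; mL+mR=-396/637 → advance -1; mR−mL=3516/637 → turn +1·90°
n=7: pose=(4,-4,S); sL=12/13, sR=60/29; mL=-738/377, mR=60/29; mL+mR=42/377 → advance +1; mR−mL=1518/377 → turn +1·90°

0 120/109 120/101 -18660/11009 120/101 4 -1 E
1 3 15/13 -93/26 15/13 3 -1 N
2 120/53 120/53 -180/53 120/53 3 -2 W
3 60/61 12/5 -666/305 12/5 4 -2 S
4 120/101 120/109 -19140/11009 120/109 4 -3 E
5 10/3 6/5 -59/15 6/5 3 -3 N
6 24/13 120/49 -1956/637 120/49 3 -4 W
7 12/13 60/29 -738/377 60/29 4 -4 S
final 4 -5 E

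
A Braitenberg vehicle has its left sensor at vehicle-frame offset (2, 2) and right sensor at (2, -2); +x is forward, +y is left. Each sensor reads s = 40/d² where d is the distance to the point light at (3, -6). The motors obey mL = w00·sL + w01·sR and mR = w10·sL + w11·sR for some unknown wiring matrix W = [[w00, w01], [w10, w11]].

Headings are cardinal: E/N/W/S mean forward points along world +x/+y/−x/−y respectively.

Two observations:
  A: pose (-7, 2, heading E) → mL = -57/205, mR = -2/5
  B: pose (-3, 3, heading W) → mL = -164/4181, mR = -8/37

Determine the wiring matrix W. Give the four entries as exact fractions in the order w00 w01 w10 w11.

1/2 -1 0 -1

obs A: pose=(-7,2,E) → sL=10/41, sR=2/5, mL=-57/205, mR=-2/5
obs B: pose=(-3,3,W) → sL=40/113, sR=8/37, mL=-164/4181, mR=-8/37
sensor matrix S = [[10/41, 2/5], [40/113, 8/37]]; det S = -15232/171421
solve [mL_A; mL_B] = S·[w00; w01] and [mR_A; mR_B] = S·[w10; w11]:
  w00 = 1/2, w01 = -1, w10 = 0, w11 = -1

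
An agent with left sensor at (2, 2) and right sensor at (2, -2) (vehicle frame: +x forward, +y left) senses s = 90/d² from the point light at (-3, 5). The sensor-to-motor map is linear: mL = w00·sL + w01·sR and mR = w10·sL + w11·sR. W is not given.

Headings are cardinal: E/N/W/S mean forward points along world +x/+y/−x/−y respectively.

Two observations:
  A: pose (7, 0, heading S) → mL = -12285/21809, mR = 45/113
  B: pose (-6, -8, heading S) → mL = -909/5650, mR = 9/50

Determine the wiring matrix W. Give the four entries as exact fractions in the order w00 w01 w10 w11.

obs A: pose=(7,0,S) → sL=90/193, sR=90/113, mL=-12285/21809, mR=45/113
obs B: pose=(-6,-8,S) → sL=45/113, sR=9/25, mL=-909/5650, mR=9/50
sensor matrix S = [[90/193, 90/113], [45/113, 9/25]]; det S = -1839672/12322085
solve [mL_A; mL_B] = S·[w00; w01] and [mR_A; mR_B] = S·[w10; w11]:
  w00 = 1/2, w01 = -1, w10 = 0, w11 = 1/2

1/2 -1 0 1/2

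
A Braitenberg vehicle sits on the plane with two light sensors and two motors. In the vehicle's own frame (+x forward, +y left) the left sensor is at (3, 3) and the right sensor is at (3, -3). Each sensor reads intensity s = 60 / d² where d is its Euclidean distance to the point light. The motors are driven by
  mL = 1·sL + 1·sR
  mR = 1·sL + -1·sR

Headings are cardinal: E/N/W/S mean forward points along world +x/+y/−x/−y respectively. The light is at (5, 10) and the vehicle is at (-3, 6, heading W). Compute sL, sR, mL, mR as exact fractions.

6/17 30/61 876/1037 -144/1037

left sensor world pos  = (-6, 3); dL² = 170
right sensor world pos = (-6, 9); dR² = 122
sL = 60/170 = 6/17
sR = 60/122 = 30/61
mL = 1·sL + 1·sR = 876/1037
mR = 1·sL + -1·sR = -144/1037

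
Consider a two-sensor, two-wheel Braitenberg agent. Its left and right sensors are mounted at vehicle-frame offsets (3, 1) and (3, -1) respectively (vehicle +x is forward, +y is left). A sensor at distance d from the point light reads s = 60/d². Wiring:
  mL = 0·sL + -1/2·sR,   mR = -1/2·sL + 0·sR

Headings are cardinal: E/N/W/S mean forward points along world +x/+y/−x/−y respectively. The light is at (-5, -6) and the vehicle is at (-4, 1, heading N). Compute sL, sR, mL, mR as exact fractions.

3/5 15/26 -15/52 -3/10

left sensor world pos  = (-5, 4); dL² = 100
right sensor world pos = (-3, 4); dR² = 104
sL = 60/100 = 3/5
sR = 60/104 = 15/26
mL = 0·sL + -1/2·sR = -15/52
mR = -1/2·sL + 0·sR = -3/10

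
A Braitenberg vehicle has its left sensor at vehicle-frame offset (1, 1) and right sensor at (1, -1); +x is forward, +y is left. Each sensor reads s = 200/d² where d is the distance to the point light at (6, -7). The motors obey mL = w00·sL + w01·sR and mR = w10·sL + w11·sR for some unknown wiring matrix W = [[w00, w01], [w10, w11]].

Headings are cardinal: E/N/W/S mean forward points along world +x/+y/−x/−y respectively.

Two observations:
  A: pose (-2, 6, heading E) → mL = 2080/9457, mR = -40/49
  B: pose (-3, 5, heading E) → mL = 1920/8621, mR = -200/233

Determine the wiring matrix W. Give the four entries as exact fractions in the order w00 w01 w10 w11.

-1 1 -1 0

obs A: pose=(-2,6,E) → sL=40/49, sR=200/193, mL=2080/9457, mR=-40/49
obs B: pose=(-3,5,E) → sL=200/233, sR=40/37, mL=1920/8621, mR=-200/233
sensor matrix S = [[40/49, 200/193], [200/233, 40/37]]; det S = -569600/81528797
solve [mL_A; mL_B] = S·[w00; w01] and [mR_A; mR_B] = S·[w10; w11]:
  w00 = -1, w01 = 1, w10 = -1, w11 = 0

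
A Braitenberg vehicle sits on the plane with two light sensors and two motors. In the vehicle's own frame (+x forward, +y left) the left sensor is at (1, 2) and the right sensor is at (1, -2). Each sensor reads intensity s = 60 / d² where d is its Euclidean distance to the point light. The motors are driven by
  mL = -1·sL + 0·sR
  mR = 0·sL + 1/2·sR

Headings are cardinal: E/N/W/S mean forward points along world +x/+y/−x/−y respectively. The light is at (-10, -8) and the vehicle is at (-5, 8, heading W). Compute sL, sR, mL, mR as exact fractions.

15/53 3/17 -15/53 3/34

left sensor world pos  = (-6, 6); dL² = 212
right sensor world pos = (-6, 10); dR² = 340
sL = 60/212 = 15/53
sR = 60/340 = 3/17
mL = -1·sL + 0·sR = -15/53
mR = 0·sL + 1/2·sR = 3/34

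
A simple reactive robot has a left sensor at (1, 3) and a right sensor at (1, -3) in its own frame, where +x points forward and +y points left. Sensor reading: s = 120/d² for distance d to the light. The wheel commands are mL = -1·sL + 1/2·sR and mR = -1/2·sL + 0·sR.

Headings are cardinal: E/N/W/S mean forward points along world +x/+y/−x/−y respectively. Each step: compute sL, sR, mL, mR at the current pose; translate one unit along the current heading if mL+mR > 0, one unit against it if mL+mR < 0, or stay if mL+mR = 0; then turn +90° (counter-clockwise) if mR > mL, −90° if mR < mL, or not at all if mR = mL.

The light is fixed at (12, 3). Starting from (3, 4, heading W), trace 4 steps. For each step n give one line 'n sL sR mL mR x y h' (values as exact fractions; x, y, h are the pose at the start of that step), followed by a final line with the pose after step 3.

0 15/13 30/29 -240/377 -15/26 3 4 W
1 24/5 120/121 -2604/605 -12/5 4 4 S
2 60/37 12/5 -78/185 -30/37 4 5 E
3 120/37 24/29 -3036/1073 -60/37 3 5 S
final 3 6 E

n=0: pose=(3,4,W); sL=15/13, sR=30/29; mL=-240/377, mR=-15/26; mL+mR=-915/754 → advance -1; mR−mL=45/754 → turn +1·90°
n=1: pose=(4,4,S); sL=24/5, sR=120/121; mL=-2604/605, mR=-12/5; mL+mR=-4056/605 → advance -1; mR−mL=1152/605 → turn +1·90°
n=2: pose=(4,5,E); sL=60/37, sR=12/5; mL=-78/185, mR=-30/37; mL+mR=-228/185 → advance -1; mR−mL=-72/185 → turn -1·90°
n=3: pose=(3,5,S); sL=120/37, sR=24/29; mL=-3036/1073, mR=-60/37; mL+mR=-4776/1073 → advance -1; mR−mL=1296/1073 → turn +1·90°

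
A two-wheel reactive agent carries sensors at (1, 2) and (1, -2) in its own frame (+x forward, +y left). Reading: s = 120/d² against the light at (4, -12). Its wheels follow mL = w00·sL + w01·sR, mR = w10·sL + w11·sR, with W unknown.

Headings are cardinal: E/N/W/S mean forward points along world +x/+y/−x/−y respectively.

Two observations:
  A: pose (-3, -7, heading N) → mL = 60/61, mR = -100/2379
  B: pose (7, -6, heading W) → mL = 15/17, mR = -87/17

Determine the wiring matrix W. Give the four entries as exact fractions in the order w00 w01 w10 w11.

obs A: pose=(-3,-7,N) → sL=40/39, sR=120/61, mL=60/61, mR=-100/2379
obs B: pose=(7,-6,W) → sL=6, sR=30/17, mL=15/17, mR=-87/17
sensor matrix S = [[40/39, 120/61], [6, 30/17]]; det S = -134720/13481
solve [mL_A; mL_B] = S·[w00; w01] and [mR_A; mR_B] = S·[w10; w11]:
  w00 = 0, w01 = 1/2, w10 = -1, w11 = 1/2

0 1/2 -1 1/2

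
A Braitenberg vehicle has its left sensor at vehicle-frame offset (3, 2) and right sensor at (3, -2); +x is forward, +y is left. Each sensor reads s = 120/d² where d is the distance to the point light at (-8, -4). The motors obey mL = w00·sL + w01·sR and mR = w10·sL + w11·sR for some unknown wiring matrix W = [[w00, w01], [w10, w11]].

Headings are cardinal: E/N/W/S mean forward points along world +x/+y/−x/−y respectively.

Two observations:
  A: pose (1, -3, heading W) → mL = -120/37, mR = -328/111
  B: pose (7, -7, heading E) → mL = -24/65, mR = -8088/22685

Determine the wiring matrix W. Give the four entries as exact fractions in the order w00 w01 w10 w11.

obs A: pose=(1,-3,W) → sL=120/37, sR=8/3, mL=-120/37, mR=-328/111
obs B: pose=(7,-7,E) → sL=24/65, sR=120/349, mL=-24/65, mR=-8088/22685
sensor matrix S = [[120/37, 8/3], [24/65, 120/349]]; det S = 109568/839345
solve [mL_A; mL_B] = S·[w00; w01] and [mR_A; mR_B] = S·[w10; w11]:
  w00 = -1, w01 = 0, w10 = -1/2, w11 = -1/2

-1 0 -1/2 -1/2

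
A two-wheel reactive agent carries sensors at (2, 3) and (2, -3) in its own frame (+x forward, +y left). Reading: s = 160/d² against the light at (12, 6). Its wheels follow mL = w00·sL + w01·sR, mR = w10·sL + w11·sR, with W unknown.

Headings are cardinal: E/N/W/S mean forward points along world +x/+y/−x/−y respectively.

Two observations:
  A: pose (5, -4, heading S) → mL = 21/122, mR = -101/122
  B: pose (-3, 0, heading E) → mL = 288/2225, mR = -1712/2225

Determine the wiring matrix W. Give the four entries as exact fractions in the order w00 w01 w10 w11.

obs A: pose=(5,-4,S) → sL=1, sR=40/61, mL=21/122, mR=-101/122
obs B: pose=(-3,0,E) → sL=80/89, sR=16/25, mL=288/2225, mR=-1712/2225
sensor matrix S = [[1, 40/61], [80/89, 16/25]]; det S = 6864/135725
solve [mL_A; mL_B] = S·[w00; w01] and [mR_A; mR_B] = S·[w10; w11]:
  w00 = 1/2, w01 = -1/2, w10 = -1/2, w11 = -1/2

1/2 -1/2 -1/2 -1/2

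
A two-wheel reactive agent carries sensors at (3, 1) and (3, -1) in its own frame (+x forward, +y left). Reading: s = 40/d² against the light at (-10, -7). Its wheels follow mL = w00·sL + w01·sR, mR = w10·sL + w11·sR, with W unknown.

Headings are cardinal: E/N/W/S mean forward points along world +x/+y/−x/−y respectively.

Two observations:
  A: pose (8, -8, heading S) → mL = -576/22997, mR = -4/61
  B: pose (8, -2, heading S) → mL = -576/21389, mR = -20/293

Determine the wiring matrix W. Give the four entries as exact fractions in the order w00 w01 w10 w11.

1 -1 0 -1/2

obs A: pose=(8,-8,S) → sL=40/377, sR=8/61, mL=-576/22997, mR=-4/61
obs B: pose=(8,-2,S) → sL=8/73, sR=40/293, mL=-576/21389, mR=-20/293
sensor matrix S = [[40/377, 8/61], [8/73, 40/293]]; det S = 55296/491882833
solve [mL_A; mL_B] = S·[w00; w01] and [mR_A; mR_B] = S·[w10; w11]:
  w00 = 1, w01 = -1, w10 = 0, w11 = -1/2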